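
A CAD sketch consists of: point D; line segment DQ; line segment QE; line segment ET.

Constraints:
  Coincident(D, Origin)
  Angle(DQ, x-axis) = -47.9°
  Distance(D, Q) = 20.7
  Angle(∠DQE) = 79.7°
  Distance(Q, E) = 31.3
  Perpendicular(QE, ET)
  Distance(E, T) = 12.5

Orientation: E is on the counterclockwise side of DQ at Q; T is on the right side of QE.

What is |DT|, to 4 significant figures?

42.92

∠DQE = 79.7°, so QE runs at -47.9° + (180° − 79.7°) = 52.40° from the x-axis; with |QE| = 31.3, E = Q + 31.3·(cos 52.40°, sin 52.40°) = (32.98, 9.440). QE ⟂ ET; with |ET| = 12.5 on the right of QE, T = E + 12.5·(0.7923, -0.6101) = (42.88, 1.813). Then |DT| = |T − D| = 42.92.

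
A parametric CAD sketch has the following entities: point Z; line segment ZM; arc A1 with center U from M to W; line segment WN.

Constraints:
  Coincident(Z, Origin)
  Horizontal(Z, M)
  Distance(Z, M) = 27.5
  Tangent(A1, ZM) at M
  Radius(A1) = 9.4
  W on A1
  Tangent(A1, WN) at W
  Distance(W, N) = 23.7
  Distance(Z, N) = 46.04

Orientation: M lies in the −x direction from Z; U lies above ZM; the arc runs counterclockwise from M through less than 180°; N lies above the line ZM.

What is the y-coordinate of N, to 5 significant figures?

34.753

Z is at the origin; ZM is horizontal with |ZM| = 27.5 and M on the −x side, so M = (-27.500, 0.0000). A1 meets ZM tangentially, so UM is at right angles to ZM, so U = M + (0, 9.4) = (-27.500, 9.4000). Since UW ⟂ WN (tangency), |UN| = √(9.4² + 23.7²) = 25.496 regardless of where W sits on A1. So N lies on both circle(Z, 46.04) and circle(U, 25.496); the above-ZM intersection is N = (-30.198, 34.753). W is the foot of the tangent from N: W = (-19.178, 13.771).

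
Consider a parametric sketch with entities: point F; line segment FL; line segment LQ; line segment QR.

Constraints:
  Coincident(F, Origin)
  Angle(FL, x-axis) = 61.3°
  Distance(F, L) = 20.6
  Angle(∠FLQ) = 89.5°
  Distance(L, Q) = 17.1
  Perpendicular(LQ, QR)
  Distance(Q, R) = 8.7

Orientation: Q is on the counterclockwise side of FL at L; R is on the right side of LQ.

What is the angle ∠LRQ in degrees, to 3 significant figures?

63.0°

∠FLQ = 89.5°, so LQ runs at 61.3° + (180° − 89.5°) = 152° from the x-axis; with |LQ| = 17.1, Q = L + 17.1·(cos 152°, sin 152°) = (-5.18, 26.1). LQ ⟂ QR; with |QR| = 8.7 on the right of LQ, R = Q + 8.7·(0.473, 0.881) = (-1.07, 33.8). Then cos ∠LRQ = RL·RQ / (|RL||RQ|), giving 63.0°.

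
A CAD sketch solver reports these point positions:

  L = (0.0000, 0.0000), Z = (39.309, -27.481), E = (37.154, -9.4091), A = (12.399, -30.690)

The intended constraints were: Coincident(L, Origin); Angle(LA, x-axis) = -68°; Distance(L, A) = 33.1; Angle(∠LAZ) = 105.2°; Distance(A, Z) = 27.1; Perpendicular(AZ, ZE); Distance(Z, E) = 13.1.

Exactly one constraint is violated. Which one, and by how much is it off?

Distance(Z, E) = 13.1 — off by 5.10.

L = (0.00, 0.00) ✓; LA at -68.00° ✓; |LA| = 33.10 ✓; ∠LAZ = 105.2° ✓; |AZ| = 27.10 ✓; ∠(AZ, ZE) = 90.00° ✓; |ZE| = 18.20 ✗.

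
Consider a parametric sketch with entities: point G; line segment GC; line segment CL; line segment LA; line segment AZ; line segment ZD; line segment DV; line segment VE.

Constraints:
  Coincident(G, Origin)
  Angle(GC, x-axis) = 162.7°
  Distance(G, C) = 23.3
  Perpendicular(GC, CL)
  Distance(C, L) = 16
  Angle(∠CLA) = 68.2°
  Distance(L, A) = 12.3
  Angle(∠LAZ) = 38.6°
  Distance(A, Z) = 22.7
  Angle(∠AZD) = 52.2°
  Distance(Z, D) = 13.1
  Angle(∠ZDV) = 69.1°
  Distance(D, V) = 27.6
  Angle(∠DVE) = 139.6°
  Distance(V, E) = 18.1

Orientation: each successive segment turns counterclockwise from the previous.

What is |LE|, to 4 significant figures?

39.31

G is at the origin; GC runs at 162.7° with length 23.3, so C = (-22.25, 6.929). GC ⟂ CL, so CL runs at -107.3°; with |CL| = 16.0, L = (-27.00, -8.347). ∠CLA = 68.2° gives LA at 4.500° from the x-axis; with |LA| = 12.3, A = (-14.74, -7.382). ∠LAZ = 38.6° gives AZ at 145.9° from the x-axis; with |AZ| = 22.7, Z = (-33.54, 5.344). ∠AZD = 52.2° gives ZD at -86.30° from the x-axis; with |ZD| = 13.1, D = (-32.69, -7.728). ∠ZDV = 69.1° gives DV at 24.60° from the x-axis; with |DV| = 27.6, V = (-7.599, 3.761). ∠DVE = 139.6° gives VE at 65.00° from the x-axis; with |VE| = 18.1, E = (0.05087, 20.17). Then |LE| = |E − L| = 39.31.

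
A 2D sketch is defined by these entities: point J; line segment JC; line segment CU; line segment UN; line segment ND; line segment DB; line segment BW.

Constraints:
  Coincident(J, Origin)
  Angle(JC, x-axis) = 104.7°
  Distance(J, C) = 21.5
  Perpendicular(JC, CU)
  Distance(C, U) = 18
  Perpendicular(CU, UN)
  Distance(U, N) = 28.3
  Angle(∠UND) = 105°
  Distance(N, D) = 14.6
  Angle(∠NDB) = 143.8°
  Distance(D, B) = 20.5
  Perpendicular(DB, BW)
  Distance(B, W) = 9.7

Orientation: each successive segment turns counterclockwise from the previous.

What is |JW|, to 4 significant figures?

13.10

J is at the origin; JC runs at 104.7° with length 21.5, so C = (-5.456, 20.80). The perpendicularity gives CU at right angles to JC, so CU runs at -165.3°; with |CU| = 18.0, U = (-22.87, 16.23). The perpendicularity gives UN at right angles to CU, so UN runs at -75.30°; with |UN| = 28.3, N = (-15.69, -11.15). ∠UND = 105.0° gives ND at -0.3000° from the x-axis; with |ND| = 14.6, D = (-1.085, -11.22). ∠NDB = 143.8° gives DB at 35.90° from the x-axis; with |DB| = 20.5, B = (15.52, 0.7991). DB ⟂ BW, so BW runs at 125.9°; with |BW| = 9.7, W = (9.833, 8.657). Then |JW| = |W − J| = 13.10.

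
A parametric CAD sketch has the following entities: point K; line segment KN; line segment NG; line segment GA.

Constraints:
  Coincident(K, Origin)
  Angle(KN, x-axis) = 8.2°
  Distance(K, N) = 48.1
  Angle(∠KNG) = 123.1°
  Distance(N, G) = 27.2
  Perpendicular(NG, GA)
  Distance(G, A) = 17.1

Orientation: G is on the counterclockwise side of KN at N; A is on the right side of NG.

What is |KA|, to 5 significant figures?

78.440

K is at the origin; KN runs at 8.2° with length 48.1, so N = 48.1·(cos 8.2°, sin 8.2°) = (47.608, 6.8605). ∠KNG = 123.1°, so NG runs at 8.2° + (180° − 123.1°) = 65.100° from the x-axis; with |NG| = 27.2, G = N + 27.2·(cos 65.100°, sin 65.100°) = (59.060, 31.532). NG ⟂ GA; with |GA| = 17.1 on the right of NG, A = G + 17.1·(0.90704, -0.42104) = (74.571, 24.332). Then |KA| = |A − K| = 78.440.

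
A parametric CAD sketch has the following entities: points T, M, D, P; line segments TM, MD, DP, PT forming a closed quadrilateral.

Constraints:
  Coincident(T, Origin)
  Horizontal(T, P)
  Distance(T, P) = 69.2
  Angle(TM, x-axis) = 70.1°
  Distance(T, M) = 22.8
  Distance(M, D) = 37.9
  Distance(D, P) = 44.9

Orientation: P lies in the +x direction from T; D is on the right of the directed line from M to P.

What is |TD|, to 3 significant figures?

28.5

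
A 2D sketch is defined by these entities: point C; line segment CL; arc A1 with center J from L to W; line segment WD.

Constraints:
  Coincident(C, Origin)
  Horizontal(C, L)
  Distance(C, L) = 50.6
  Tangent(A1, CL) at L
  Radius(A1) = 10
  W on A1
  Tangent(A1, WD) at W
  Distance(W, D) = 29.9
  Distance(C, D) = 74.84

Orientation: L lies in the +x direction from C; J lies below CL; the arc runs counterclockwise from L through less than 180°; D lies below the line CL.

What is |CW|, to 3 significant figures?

46.6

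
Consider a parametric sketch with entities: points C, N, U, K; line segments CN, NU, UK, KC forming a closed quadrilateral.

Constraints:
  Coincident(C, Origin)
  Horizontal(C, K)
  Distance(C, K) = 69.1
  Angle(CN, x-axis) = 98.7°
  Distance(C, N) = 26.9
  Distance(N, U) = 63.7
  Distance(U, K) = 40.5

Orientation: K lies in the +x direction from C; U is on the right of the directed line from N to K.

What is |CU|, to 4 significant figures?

42.61

C is at the origin; C and K share the same y with |CK| = 69.1 and K in +x, so K = (69.1, 0). CN runs at 98.7° with |CN| = 26.9, so N = (-4.069, 26.59). U is determined by |NU| = 63.7 and |UK| = 40.5 together: it lies at the intersection of circle(N, 63.7) and circle(K, 40.5). With |NK| = 77.85, the foot of the radical line on NK is 54.45 from N and the perpendicular offset is √(63.7² − 54.45²) = 33.06. Taking the right-of-NK solution: U = (35.82, -23.08).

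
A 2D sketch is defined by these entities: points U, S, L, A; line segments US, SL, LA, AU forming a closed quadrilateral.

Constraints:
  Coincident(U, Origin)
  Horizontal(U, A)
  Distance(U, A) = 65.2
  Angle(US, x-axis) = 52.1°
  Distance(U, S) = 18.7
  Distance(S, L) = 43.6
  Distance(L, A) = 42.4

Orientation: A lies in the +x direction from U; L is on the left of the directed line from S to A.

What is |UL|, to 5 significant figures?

61.601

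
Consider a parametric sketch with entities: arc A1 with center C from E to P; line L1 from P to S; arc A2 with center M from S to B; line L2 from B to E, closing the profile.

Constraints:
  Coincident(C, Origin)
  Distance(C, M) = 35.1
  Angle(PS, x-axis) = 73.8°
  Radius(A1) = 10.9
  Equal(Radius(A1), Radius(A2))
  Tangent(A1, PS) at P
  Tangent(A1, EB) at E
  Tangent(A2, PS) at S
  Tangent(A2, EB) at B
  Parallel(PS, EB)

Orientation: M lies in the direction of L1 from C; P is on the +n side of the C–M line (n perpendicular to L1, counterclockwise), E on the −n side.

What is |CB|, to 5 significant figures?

36.754

Tangency of A1 to both parallel lines with radius 10.9 puts P and E at C ± 10.9·n: P = (-10.467, 3.0410), E = (10.467, -3.0410). Equal radii place S and B the same way about M: S = M + 10.9·n = (-0.67461, 36.747), B = M − 10.9·n = (20.260, 30.665). Then |CB| = |B − C| = 36.754.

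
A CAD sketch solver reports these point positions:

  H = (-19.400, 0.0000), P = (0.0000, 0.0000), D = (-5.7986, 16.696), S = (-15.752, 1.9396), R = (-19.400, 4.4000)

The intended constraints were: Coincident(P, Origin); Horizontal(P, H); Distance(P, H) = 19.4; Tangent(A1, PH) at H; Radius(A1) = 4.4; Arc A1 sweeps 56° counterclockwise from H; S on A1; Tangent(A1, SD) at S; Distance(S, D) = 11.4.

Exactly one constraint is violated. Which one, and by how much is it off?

Distance(S, D) = 11.4 — off by 6.40.

P = (0.00, 0.00) ✓; P.y = 0.00, H.y = 0.00 ✓; |PH| = 19.40 ✓; ∠(RH, HP) = 90.00° ✓; |RH| = 4.400 ✓; bearing(R→S) − bearing(R→H) = 56.00° ✓; |RS| = 4.400 ✓; ∠(RS, SD) = 90.00° ✓; |SD| = 17.80 ✗.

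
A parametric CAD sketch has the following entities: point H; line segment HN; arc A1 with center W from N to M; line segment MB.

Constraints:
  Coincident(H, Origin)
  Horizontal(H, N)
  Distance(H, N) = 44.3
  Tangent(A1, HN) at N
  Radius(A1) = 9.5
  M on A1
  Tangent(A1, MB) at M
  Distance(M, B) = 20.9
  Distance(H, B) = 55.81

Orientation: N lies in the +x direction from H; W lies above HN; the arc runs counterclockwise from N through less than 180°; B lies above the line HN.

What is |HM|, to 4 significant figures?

54.70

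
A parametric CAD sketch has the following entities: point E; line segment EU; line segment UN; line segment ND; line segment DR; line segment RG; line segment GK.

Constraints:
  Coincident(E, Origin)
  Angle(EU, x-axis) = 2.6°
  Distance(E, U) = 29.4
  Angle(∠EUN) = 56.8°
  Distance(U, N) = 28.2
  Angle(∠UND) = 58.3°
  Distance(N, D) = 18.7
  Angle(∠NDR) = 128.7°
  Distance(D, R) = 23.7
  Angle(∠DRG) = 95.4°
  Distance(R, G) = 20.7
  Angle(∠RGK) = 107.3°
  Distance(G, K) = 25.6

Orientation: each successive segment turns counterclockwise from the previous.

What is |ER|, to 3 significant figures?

22.0

E is at the origin; EU runs at 2.6° with length 29.4, so U = (29.4, 1.33). ∠EUN = 56.8° gives UN at 126° from the x-axis; with |UN| = 28.2, N = (12.9, 24.2). ∠UND = 58.3° gives ND at -112° from the x-axis; with |ND| = 18.7, D = (5.72, 6.93). ∠NDR = 128.7° gives DR at -61.2° from the x-axis; with |DR| = 23.7, R = (17.1, -13.8). Then |ER| = |R − E| = 22.0.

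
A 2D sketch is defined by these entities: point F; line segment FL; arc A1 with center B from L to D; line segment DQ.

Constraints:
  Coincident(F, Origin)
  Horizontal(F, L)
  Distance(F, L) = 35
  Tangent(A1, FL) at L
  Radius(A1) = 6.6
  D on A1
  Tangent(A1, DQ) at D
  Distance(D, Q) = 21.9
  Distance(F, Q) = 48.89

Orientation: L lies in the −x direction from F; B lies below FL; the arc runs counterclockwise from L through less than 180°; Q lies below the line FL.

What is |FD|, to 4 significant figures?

42.20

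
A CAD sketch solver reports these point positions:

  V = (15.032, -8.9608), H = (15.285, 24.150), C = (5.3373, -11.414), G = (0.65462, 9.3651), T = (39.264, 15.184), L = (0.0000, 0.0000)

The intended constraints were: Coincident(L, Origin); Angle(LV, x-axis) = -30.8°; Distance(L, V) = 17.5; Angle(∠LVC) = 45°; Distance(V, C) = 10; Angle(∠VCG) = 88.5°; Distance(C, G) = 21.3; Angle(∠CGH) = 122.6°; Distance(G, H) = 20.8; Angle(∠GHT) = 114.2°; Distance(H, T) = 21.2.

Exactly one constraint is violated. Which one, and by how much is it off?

Distance(H, T) = 21.2 — off by 4.40.

L = (0.00, 0.00) ✓; LV at -30.80° ✓; |LV| = 17.50 ✓; ∠LVC = 45.00° ✓; |VC| = 10.00 ✓; ∠VCG = 88.50° ✓; |CG| = 21.30 ✓; ∠CGH = 122.6° ✓; |GH| = 20.80 ✓; ∠GHT = 114.2° ✓; |HT| = 25.60 ✗.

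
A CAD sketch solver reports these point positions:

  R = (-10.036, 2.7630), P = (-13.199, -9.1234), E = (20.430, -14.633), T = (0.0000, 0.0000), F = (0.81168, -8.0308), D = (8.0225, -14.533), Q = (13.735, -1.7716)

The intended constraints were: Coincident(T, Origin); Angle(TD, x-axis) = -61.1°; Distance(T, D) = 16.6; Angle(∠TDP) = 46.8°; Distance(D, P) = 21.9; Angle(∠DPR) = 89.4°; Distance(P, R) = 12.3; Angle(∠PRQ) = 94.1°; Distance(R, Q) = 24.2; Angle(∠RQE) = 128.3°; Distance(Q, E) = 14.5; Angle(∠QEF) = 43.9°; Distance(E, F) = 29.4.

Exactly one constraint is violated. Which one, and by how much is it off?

Distance(E, F) = 29.4 — off by 8.70.

T = (0.00, 0.00) ✓; TD at -61.10° ✓; |TD| = 16.60 ✓; ∠TDP = 46.80° ✓; |DP| = 21.90 ✓; ∠DPR = 89.40° ✓; |PR| = 12.30 ✓; ∠PRQ = 94.10° ✓; |RQ| = 24.20 ✓; ∠RQE = 128.3° ✓; |QE| = 14.50 ✓; ∠QEF = 43.90° ✓; |EF| = 20.70 ✗.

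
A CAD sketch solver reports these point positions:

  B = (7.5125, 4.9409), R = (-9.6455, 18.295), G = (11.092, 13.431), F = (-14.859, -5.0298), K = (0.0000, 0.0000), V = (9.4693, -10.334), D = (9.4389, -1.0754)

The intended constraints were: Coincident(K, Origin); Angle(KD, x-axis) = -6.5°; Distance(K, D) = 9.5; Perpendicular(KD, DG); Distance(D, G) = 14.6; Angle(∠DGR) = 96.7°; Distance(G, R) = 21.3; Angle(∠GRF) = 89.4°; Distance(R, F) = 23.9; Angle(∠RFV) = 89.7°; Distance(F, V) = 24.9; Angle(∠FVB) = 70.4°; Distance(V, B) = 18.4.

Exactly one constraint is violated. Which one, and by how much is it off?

Distance(V, B) = 18.4 — off by 3.00.

K = (0.00, 0.00) ✓; KD at -6.500° ✓; |KD| = 9.500 ✓; ∠(KD, DG) = 90.00° ✓; |DG| = 14.60 ✓; ∠DGR = 96.70° ✓; |GR| = 21.30 ✓; ∠GRF = 89.40° ✓; |RF| = 23.90 ✓; ∠RFV = 89.70° ✓; |FV| = 24.90 ✓; ∠FVB = 70.40° ✓; |VB| = 15.40 ✗.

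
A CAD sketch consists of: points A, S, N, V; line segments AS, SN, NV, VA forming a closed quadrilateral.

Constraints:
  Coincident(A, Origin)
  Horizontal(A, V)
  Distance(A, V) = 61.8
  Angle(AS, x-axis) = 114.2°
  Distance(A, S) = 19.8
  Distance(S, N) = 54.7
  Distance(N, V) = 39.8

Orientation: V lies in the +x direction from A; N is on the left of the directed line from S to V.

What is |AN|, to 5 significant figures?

56.312

A is at the origin; AV is horizontal with |AV| = 61.8 and V in +x, so V = (61.8, 0). AS runs at 114.2° with |AS| = 19.8, so S = (-8.1165, 18.060). N is determined by |SN| = 54.7 and |NV| = 39.8 together: it lies at the intersection of circle(S, 54.7) and circle(V, 39.8). With |SV| = 72.211, the foot of the radical line on SV is 45.855 from S and the perpendicular offset is √(54.7² − 45.855²) = 29.823. Taking the left-of-SV solution: N = (43.740, 35.467).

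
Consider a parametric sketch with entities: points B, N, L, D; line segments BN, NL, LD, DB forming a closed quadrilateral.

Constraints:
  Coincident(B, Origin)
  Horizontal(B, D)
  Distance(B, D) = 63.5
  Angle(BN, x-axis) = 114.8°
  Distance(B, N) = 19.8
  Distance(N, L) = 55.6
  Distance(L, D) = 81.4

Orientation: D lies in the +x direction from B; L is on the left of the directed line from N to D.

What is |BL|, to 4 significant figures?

69.45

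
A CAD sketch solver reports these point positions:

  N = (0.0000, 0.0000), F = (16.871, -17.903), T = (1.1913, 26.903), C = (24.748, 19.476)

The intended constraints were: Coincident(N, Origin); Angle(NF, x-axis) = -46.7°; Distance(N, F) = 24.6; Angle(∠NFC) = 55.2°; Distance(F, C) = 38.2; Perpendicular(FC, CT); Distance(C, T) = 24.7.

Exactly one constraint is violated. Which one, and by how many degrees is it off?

Perpendicular(FC, CT) — off by 5.60°.

N = (0.00, 0.00) ✓; NF at -46.70° ✓; |NF| = 24.60 ✓; ∠NFC = 55.20° ✓; |FC| = 38.20 ✓; ∠(FC, CT) = 84.40° ✗; |CT| = 24.70 ✓.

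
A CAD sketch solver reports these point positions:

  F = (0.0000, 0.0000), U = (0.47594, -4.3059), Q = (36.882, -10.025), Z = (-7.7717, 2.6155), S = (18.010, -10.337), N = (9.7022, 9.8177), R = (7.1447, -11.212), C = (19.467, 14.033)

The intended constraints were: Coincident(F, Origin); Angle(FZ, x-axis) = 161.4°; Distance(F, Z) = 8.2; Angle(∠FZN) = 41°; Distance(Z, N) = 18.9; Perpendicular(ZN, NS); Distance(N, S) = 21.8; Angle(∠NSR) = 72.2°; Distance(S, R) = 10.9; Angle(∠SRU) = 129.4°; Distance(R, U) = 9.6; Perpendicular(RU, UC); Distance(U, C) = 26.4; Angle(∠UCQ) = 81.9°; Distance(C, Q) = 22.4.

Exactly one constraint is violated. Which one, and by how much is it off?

Distance(C, Q) = 22.4 — off by 7.30.

F = (0.00, 0.00) ✓; FZ at 161.4° ✓; |FZ| = 8.200 ✓; ∠FZN = 41.00° ✓; |ZN| = 18.90 ✓; ∠(ZN, NS) = 90.00° ✓; |NS| = 21.80 ✓; ∠NSR = 72.20° ✓; |SR| = 10.90 ✓; ∠SRU = 129.4° ✓; |RU| = 9.600 ✓; ∠(RU, UC) = 90.00° ✓; |UC| = 26.40 ✓; ∠UCQ = 81.90° ✓; |CQ| = 29.70 ✗.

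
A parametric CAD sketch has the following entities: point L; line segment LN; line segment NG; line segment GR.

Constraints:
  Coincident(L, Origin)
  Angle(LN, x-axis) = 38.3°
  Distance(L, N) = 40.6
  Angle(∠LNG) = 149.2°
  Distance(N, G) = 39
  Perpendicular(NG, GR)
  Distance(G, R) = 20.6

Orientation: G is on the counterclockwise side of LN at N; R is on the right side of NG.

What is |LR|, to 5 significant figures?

84.678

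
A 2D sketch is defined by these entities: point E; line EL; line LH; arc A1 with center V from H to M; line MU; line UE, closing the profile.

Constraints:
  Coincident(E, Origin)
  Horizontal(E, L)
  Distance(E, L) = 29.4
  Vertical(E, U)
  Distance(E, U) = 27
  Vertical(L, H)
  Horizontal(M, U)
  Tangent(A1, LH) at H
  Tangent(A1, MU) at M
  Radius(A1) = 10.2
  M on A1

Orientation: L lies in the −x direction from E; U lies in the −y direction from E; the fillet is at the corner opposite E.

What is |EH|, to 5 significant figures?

33.861

E is at the origin; EL is horizontal with |EL| = 29.4 and L on the −x side, so L = (-29.400, 0.0000). E and U share the same x with |EU| = 27.0 and U on the −y side, so U = (0.0000, -27.000). The virtual corner opposite E is at (-29.400, -27.000). The tangent condition forces VH to be normal to LH and the tangent condition forces VM to be normal to MU, with radius 10.2, so the center V sits 10.2 in from both sides at V = (-19.200, -16.800). That places the tangent points at H = (-29.400, -16.800) on LH and M = (-19.200, -27.000) on MU. Then |EH| = |H − E| = 33.861.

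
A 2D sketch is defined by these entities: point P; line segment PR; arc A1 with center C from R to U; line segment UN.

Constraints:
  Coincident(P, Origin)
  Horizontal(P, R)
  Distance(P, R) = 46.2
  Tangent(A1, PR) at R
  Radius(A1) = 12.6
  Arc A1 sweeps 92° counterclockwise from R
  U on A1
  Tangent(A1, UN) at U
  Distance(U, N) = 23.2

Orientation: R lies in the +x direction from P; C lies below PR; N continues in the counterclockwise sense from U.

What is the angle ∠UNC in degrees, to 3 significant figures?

28.5°

P is at the origin; PR is horizontal with |PR| = 46.2 and R on the +x side, so R = (46.2, 0.00). A1 meets PR tangentially, so CR is at right angles to PR, so C = R + (0, -12.6) = (46.2, -12.6). On A1, R sits at bearing 90° from C; a 92° counterclockwise sweep puts U at bearing 182°, so U = C + 12.6·(cos 182°, sin 182°) = (33.6, -13.0). Since A1 is tangent to UN there, CU ⟂ UN, so UN runs along (−sin 182°, cos 182°); with |UN| = 23.2, N = (34.4, -36.2). Then cos ∠UNC = NU·NC / (|NU||NC|), giving 28.5°.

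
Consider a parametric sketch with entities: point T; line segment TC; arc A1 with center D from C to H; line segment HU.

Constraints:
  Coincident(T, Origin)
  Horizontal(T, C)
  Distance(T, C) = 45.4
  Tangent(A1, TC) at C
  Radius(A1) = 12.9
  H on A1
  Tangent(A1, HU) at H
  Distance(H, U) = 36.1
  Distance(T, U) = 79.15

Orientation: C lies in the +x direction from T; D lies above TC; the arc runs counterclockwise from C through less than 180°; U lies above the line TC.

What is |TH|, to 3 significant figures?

59.1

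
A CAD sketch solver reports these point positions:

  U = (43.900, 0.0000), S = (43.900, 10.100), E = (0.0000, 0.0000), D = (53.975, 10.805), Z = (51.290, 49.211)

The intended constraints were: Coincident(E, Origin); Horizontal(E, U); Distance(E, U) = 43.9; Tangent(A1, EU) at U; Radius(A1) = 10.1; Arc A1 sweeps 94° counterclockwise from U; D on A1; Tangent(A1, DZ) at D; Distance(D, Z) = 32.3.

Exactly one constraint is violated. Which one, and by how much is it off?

Distance(D, Z) = 32.3 — off by 6.20.

E = (0.00, 0.00) ✓; E.y = 0.00, U.y = 0.00 ✓; |EU| = 43.90 ✓; ∠(SU, UE) = 90.00° ✓; |SU| = 10.10 ✓; bearing(S→D) − bearing(S→U) = 94.00° ✓; |SD| = 10.10 ✓; ∠(SD, DZ) = 90.00° ✓; |DZ| = 38.50 ✗.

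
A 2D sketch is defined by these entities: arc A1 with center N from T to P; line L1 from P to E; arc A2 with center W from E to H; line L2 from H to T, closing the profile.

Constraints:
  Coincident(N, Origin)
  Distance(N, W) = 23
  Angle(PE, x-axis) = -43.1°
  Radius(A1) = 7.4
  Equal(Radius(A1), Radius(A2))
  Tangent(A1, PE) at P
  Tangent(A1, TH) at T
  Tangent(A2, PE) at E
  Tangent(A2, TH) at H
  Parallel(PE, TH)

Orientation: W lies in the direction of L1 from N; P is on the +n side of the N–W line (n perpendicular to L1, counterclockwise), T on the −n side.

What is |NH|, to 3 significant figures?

24.2

The slot axis is L1's direction at -43.1°, so u = (cos -43.1°, sin -43.1°) = (0.730, -0.683) and n = (−sin -43.1°, cos -43.1°) = (0.683, 0.730). N is at the origin and W lies 23.0 along u from N, so W = 23.0·u = (16.8, -15.7). Tangency of A1 to both parallel lines with radius 7.4 puts P and T at N ± 7.4·n: P = (5.06, 5.40), T = (-5.06, -5.40). Equal radii place E and H the same way about W: E = W + 7.4·n = (21.8, -10.3), H = W − 7.4·n = (11.7, -21.1). Then |NH| = |H − N| = 24.2.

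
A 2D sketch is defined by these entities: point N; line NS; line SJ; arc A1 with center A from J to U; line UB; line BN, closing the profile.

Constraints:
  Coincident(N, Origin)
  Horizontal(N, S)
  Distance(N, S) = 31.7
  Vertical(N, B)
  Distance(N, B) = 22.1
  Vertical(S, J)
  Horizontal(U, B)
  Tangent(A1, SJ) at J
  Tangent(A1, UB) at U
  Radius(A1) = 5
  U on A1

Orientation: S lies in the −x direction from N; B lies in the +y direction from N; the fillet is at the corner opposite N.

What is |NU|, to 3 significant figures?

34.7

N is at the origin; NS is horizontal with |NS| = 31.7 and S on the −x side, so S = (-31.7, 0.00). NB is vertical with |NB| = 22.1 and B on the +y side, so B = (0.00, 22.1). The virtual corner opposite N is at (-31.7, 22.1). Since A1 is tangent to SJ there, AJ ⟂ SJ and since A1 is tangent to UB there, AU ⟂ UB, with radius 5.0, so the center A sits 5.0 in from both sides at A = (-26.7, 17.1). That places the tangent points at J = (-31.7, 17.1) on SJ and U = (-26.7, 22.1) on UB. Then |NU| = |U − N| = 34.7.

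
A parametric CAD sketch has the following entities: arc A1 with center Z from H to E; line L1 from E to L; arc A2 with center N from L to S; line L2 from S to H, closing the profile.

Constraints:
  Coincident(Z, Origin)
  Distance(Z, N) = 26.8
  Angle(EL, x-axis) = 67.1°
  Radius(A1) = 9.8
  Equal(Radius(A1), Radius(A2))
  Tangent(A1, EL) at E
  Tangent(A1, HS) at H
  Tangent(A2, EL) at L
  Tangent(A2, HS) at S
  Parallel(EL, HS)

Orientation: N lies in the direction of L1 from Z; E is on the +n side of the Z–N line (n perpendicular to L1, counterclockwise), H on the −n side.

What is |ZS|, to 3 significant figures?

28.5

Tangency of A1 to both parallel lines with radius 9.8 puts E and H at Z ± 9.8·n: E = (-9.03, 3.81), H = (9.03, -3.81). Equal radii place L and S the same way about N: L = N + 9.8·n = (1.40, 28.5), S = N − 9.8·n = (19.5, 20.9). Then |ZS| = |S − Z| = 28.5.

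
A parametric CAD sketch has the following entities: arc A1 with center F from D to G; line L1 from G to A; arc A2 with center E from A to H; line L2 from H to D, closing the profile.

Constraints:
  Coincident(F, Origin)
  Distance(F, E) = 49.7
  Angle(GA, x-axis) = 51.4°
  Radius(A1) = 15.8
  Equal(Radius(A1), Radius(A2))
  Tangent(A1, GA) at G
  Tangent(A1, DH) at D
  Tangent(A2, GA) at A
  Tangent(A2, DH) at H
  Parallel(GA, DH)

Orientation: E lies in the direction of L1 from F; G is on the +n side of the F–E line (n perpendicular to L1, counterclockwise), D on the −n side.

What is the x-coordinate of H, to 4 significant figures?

43.35

The slot axis is L1's direction at 51.4°, so u = (cos 51.4°, sin 51.4°) = (0.6239, 0.7815) and n = (−sin 51.4°, cos 51.4°) = (-0.7815, 0.6239). F is at the origin and E lies 49.7 along u from F, so E = 49.7·u = (31.01, 38.84). Tangency of A1 to both parallel lines with radius 15.8 puts G and D at F ± 15.8·n: G = (-12.35, 9.857), D = (12.35, -9.857). Equal radii place A and H the same way about E: A = E + 15.8·n = (18.66, 48.70), H = E − 15.8·n = (43.35, 28.98). So H.x = 43.35.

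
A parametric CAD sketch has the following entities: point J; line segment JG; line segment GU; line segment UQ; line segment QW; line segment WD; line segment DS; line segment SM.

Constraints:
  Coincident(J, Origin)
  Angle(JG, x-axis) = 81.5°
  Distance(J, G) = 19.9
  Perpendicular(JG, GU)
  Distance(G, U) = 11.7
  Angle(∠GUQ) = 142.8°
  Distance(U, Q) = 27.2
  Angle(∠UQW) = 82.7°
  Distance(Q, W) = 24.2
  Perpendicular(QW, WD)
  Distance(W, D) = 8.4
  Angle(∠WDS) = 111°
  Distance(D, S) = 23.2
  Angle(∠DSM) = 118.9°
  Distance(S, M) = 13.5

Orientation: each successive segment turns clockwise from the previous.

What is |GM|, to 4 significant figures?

33.52

J is at the origin; JG runs at 81.5° with length 19.9, so G = (2.941, 19.68). The perpendicularity gives GU at right angles to JG, so GU runs at -8.500°; with |GU| = 11.7, U = (14.51, 17.95). ∠GUQ = 142.8° gives UQ at -45.70° from the x-axis; with |UQ| = 27.2, Q = (33.51, -1.515). ∠UQW = 82.7° gives QW at -143.0° from the x-axis; with |QW| = 24.2, W = (14.18, -16.08). QW ⟂ WD, so WD runs at 127.0°; with |WD| = 8.4, D = (9.128, -9.370). ∠WDS = 111.0° gives DS at 58.00° from the x-axis; with |DS| = 23.2, S = (21.42, 10.30). ∠DSM = 118.9° gives SM at -3.100° from the x-axis; with |SM| = 13.5, M = (34.90, 9.574). Then |GM| = |M − G| = 33.52.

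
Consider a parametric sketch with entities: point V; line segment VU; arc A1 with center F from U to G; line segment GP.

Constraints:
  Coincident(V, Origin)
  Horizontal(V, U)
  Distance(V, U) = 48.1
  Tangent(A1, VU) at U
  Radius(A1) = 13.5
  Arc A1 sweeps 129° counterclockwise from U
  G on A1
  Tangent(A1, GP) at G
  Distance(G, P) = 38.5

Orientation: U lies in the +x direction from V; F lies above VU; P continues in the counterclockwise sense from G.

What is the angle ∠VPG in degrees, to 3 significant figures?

72.5°

V is at the origin; VU is horizontal with |VU| = 48.1 and U on the +x side, so U = (48.1, 0.00). Since A1 is tangent to VU there, FU ⟂ VU, so F = U + (0, 13.5) = (48.1, 13.5). On A1, U sits at bearing -90° from F; a 129° counterclockwise sweep puts G at bearing 39°, so G = F + 13.5·(cos 39°, sin 39°) = (58.6, 22.0). Tangency of A1 to GP means the radius FG is perpendicular to GP, so GP runs along (−sin 39°, cos 39°); with |GP| = 38.5, P = (34.4, 51.9). Then cos ∠VPG = PV·PG / (|PV||PG|), giving 72.5°.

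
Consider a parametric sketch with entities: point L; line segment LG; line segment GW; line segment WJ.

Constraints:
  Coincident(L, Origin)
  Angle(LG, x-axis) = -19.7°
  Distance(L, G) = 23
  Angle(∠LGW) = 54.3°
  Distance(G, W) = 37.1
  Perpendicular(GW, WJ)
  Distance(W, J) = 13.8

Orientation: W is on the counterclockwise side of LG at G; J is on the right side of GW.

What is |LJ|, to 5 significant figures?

40.193

∠LGW = 54.3°, so GW runs at -19.7° + (180° − 54.3°) = 106.00° from the x-axis; with |GW| = 37.1, W = G + 37.1·(cos 106.00°, sin 106.00°) = (11.428, 27.910). GW is perpendicular to WJ; with |WJ| = 13.8 on the right of GW, J = W + 13.8·(0.96126, 0.27564) = (24.693, 31.713). Then |LJ| = |J − L| = 40.193.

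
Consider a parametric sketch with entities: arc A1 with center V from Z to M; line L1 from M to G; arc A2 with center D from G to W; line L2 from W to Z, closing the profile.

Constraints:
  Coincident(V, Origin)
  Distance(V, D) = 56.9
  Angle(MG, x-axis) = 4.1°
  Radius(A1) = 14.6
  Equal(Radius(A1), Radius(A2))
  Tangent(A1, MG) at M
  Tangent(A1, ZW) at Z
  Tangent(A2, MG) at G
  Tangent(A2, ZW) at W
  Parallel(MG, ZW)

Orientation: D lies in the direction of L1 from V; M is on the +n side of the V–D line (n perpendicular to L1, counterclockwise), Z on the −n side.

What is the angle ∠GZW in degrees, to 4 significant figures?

27.17°

The slot axis is L1's direction at 4.1°, so u = (cos 4.1°, sin 4.1°) = (0.9974, 0.07150) and n = (−sin 4.1°, cos 4.1°) = (-0.07150, 0.9974). V is at the origin and D lies 56.9 along u from V, so D = 56.9·u = (56.75, 4.068). Tangency of A1 to both parallel lines with radius 14.6 puts M and Z at V ± 14.6·n: M = (-1.044, 14.56), Z = (1.044, -14.56). Equal radii place G and W the same way about D: G = D + 14.6·n = (55.71, 18.63), W = D − 14.6·n = (57.80, -10.49). Then cos ∠GZW = ZG·ZW / (|ZG||ZW|), giving 27.17°.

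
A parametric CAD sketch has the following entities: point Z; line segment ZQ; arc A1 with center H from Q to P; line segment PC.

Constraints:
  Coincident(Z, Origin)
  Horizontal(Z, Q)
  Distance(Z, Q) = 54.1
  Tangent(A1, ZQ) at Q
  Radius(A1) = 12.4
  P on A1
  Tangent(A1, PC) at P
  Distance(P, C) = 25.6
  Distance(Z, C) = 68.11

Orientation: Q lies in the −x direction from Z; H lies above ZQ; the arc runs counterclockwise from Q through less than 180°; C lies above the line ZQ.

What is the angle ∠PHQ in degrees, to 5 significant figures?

116.66°

Z is at the origin; ZQ is horizontal with |ZQ| = 54.1 and Q on the −x side, so Q = (-54.100, 0.0000). Since A1 is tangent to ZQ there, HQ ⟂ ZQ, so H = Q + (0, 12.4) = (-54.100, 12.400). Since HP ⟂ PC (tangency), |HC| = √(12.4² + 25.6²) = 28.445 regardless of where P sits on A1. So C lies on both circle(Z, 68.11) and circle(H, 28.445); the above-ZQ intersection is C = (-54.506, 40.842). P is the foot of the tangent from C: P = (-43.019, 17.964).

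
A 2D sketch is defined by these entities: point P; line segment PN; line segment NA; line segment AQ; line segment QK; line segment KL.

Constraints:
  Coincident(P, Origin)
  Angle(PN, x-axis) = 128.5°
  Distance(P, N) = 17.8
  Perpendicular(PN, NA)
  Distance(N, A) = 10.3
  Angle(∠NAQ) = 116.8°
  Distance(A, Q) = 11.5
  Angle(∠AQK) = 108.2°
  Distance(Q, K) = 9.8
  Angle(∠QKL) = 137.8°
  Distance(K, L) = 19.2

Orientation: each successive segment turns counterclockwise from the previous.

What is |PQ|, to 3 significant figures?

17.2

P is at the origin; PN runs at 128.5° with length 17.8, so N = (-11.1, 13.9). PN is perpendicular to NA, so NA runs at -142°; with |NA| = 10.3, A = (-19.1, 7.52). ∠NAQ = 116.8° gives AQ at -78.3° from the x-axis; with |AQ| = 11.5, Q = (-16.8, -3.74). Then |PQ| = |Q − P| = 17.2.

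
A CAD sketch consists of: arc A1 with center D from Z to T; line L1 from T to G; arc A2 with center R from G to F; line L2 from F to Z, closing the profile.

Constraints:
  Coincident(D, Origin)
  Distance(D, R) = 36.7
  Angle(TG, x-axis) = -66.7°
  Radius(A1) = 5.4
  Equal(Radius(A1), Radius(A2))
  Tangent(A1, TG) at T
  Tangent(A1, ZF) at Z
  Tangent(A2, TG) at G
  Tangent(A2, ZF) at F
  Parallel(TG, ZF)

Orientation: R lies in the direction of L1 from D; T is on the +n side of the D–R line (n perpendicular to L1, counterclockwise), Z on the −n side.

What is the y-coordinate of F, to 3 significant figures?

-35.8

The slot axis is L1's direction at -66.7°, so u = (cos -66.7°, sin -66.7°) = (0.396, -0.918) and n = (−sin -66.7°, cos -66.7°) = (0.918, 0.396). D is at the origin and R lies 36.7 along u from D, so R = 36.7·u = (14.5, -33.7). Tangency of A1 to both parallel lines with radius 5.4 puts T and Z at D ± 5.4·n: T = (4.96, 2.14), Z = (-4.96, -2.14). Equal radii place G and F the same way about R: G = R + 5.4·n = (19.5, -31.6), F = R − 5.4·n = (9.56, -35.8). So F.y = -35.8.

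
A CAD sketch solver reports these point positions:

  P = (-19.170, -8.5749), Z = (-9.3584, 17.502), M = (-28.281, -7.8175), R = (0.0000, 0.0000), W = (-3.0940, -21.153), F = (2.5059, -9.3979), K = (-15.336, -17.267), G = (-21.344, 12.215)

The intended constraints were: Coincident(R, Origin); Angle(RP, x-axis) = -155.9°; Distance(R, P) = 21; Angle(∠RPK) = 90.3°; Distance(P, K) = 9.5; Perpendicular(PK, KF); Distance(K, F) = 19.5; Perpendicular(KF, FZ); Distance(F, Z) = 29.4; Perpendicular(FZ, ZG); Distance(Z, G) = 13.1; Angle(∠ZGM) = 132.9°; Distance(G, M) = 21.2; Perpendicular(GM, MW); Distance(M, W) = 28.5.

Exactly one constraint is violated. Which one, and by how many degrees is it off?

Perpendicular(GM, MW) — off by 8.80°.

R = (0.00, 0.00) ✓; RP at -155.9° ✓; |RP| = 21.00 ✓; ∠RPK = 90.30° ✓; |PK| = 9.500 ✓; ∠(PK, KF) = 90.00° ✓; |KF| = 19.50 ✓; ∠(KF, FZ) = 90.00° ✓; |FZ| = 29.40 ✓; ∠(FZ, ZG) = 90.00° ✓; |ZG| = 13.10 ✓; ∠ZGM = 132.9° ✓; |GM| = 21.20 ✓; ∠(GM, MW) = 81.20° ✗; |MW| = 28.50 ✓.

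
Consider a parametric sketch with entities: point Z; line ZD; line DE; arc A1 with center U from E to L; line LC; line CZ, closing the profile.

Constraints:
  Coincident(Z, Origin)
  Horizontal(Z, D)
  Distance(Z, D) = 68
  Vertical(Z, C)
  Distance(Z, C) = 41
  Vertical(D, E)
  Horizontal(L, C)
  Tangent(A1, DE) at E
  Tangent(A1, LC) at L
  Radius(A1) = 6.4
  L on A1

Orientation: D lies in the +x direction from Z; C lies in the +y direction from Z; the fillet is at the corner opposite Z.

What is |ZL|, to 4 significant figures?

74.00

Z is at the origin; Z and D share the same y with |ZD| = 68.0 and D on the +x side, so D = (68.00, 0.000). ZC is vertical with |ZC| = 41.0 and C on the +y side, so C = (0.000, 41.00). The virtual corner opposite Z is at (68.00, 41.00). Tangency of A1 to DE means the radius UE is perpendicular to DE and A1 meets LC tangentially, so UL is at right angles to LC, with radius 6.4, so the center U sits 6.4 in from both sides at U = (61.60, 34.60). That places the tangent points at E = (68.00, 34.60) on DE and L = (61.60, 41.00) on LC. Then |ZL| = |L − Z| = 74.00.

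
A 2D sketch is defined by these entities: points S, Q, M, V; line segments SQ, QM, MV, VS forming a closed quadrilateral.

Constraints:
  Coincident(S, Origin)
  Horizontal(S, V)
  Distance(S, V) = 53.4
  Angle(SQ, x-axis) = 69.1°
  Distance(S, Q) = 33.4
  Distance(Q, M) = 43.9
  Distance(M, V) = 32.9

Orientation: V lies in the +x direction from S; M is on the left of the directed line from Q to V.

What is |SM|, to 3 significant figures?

64.7

Checks: |QM| = 43.90 ✓; |MV| = 32.90 ✓.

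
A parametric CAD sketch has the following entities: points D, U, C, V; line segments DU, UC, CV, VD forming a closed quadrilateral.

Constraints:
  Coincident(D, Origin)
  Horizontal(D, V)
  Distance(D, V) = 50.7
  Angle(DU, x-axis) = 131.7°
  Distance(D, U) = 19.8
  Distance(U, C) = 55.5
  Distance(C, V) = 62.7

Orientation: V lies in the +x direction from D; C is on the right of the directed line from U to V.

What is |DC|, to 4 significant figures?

38.79

Checks: D = (0.00, 0.00) ✓; |UC| = 55.50 ✓; |CV| = 62.70 ✓.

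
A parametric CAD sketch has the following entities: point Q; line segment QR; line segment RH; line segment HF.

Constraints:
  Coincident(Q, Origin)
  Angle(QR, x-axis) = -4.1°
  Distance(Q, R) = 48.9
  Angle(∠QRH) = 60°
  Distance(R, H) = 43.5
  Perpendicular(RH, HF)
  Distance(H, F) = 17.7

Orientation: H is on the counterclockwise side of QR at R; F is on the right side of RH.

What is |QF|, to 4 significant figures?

63.00

∠QRH = 60.0°, so RH runs at -4.1° + (180° − 60.0°) = 115.9° from the x-axis; with |RH| = 43.5, H = R + 43.5·(cos 115.9°, sin 115.9°) = (29.77, 35.63). The perpendicularity gives HF at right angles to RH; with |HF| = 17.7 on the right of RH, F = H + 17.7·(0.8996, 0.4368) = (45.70, 43.37). Then |QF| = |F − Q| = 63.00.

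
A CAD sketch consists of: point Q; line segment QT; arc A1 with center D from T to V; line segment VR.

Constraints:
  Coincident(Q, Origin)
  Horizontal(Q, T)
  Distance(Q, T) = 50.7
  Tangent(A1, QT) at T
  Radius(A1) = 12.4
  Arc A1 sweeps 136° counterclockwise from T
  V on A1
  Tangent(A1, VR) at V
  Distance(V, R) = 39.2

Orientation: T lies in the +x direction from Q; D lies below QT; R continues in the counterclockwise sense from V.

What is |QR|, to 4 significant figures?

85.42

Q is at the origin; Q and T share the same y with |QT| = 50.7 and T on the +x side, so T = (50.70, 0.000). The tangent condition forces DT to be normal to QT, so D = T + (0, -12.4) = (50.70, -12.40). On A1, T sits at bearing 90° from D; a 136° counterclockwise sweep puts V at bearing 226°, so V = D + 12.4·(cos 226°, sin 226°) = (42.09, -21.32). Tangency of A1 to VR means the radius DV is perpendicular to VR, so VR runs along (−sin 226°, cos 226°); with |VR| = 39.2, R = (70.28, -48.55). Then |QR| = |R − Q| = 85.42.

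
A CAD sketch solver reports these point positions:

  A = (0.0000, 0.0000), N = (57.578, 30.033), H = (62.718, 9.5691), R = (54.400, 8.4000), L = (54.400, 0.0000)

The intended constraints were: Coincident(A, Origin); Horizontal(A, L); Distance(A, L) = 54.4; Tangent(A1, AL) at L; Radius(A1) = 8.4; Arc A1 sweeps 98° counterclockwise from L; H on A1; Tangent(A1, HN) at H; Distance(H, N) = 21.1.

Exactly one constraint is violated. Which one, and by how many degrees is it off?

Tangent(A1, HN) at H — off by 6.10°.

A = (0.00, 0.00) ✓; A.y = 0.00, L.y = 0.00 ✓; |AL| = 54.40 ✓; ∠(RL, LA) = 90.00° ✓; |RL| = 8.400 ✓; bearing(R→H) − bearing(R→L) = 98.00° ✓; |RH| = 8.400 ✓; ∠(RH, HN) = 83.90° ✗; |HN| = 21.10 ✓.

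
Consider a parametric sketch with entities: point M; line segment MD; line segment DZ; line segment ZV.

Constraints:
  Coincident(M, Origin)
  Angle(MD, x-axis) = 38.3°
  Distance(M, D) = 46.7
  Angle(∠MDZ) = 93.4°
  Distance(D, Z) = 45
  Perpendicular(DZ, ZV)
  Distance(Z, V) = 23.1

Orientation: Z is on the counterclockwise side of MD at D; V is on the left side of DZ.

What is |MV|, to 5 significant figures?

53.245

M is at the origin; MD runs at 38.3° with length 46.7, so D = 46.7·(cos 38.3°, sin 38.3°) = (36.649, 28.944). ∠MDZ = 93.4°, so DZ runs at 38.3° + (180° − 93.4°) = 124.90° from the x-axis; with |DZ| = 45.0, Z = D + 45.0·(cos 124.90°, sin 124.90°) = (10.902, 65.851). The perpendicularity gives ZV at right angles to DZ; with |ZV| = 23.1 on the left of DZ, V = Z + 23.1·(-0.82015, -0.57215) = (-8.0430, 52.634). Then |MV| = |V − M| = 53.245.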